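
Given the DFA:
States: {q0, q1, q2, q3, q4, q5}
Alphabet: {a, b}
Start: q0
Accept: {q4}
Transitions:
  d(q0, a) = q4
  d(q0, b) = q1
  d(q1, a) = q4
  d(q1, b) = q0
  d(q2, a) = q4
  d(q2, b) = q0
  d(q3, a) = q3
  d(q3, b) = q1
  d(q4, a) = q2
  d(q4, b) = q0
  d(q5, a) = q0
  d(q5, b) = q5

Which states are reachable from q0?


BFS from q0:
  layer 0: {q0}
  layer 1: {q1, q4}
  layer 2: {q2}

{q0, q1, q2, q4}


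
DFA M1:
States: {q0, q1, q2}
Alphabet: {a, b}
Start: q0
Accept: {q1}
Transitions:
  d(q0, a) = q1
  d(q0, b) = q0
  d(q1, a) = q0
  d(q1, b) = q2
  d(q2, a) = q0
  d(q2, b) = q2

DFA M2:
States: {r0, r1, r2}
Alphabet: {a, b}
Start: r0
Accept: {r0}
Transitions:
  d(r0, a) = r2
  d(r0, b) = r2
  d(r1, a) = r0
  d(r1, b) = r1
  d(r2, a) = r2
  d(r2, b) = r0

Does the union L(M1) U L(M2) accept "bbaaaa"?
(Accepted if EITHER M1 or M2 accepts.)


M1: final=q0 accepted=False
M2: final=r2 accepted=False

No, union rejects (neither accepts)


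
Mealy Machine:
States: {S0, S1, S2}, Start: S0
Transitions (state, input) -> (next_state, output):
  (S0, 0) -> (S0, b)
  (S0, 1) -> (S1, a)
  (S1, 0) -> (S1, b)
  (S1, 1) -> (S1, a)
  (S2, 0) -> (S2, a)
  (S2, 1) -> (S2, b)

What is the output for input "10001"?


Step-by-step:
  (S0, 1) -> (S1, a)
  (S1, 0) -> (S1, b)
  (S1, 0) -> (S1, b)
  (S1, 0) -> (S1, b)
  (S1, 1) -> (S1, a)

"abbba"


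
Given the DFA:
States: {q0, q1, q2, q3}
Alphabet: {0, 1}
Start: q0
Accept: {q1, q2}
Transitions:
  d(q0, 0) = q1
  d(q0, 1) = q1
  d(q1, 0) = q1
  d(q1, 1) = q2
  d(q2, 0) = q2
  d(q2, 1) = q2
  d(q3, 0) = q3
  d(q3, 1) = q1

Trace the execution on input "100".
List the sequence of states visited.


Input: 100
d(q0, 1) = q1
d(q1, 0) = q1
d(q1, 0) = q1


q0 -> q1 -> q1 -> q1


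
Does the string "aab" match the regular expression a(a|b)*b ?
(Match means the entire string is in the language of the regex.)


|string| = 3; first = 'a'; last = 'b'

Yes, "aab" matches a(a|b)*b


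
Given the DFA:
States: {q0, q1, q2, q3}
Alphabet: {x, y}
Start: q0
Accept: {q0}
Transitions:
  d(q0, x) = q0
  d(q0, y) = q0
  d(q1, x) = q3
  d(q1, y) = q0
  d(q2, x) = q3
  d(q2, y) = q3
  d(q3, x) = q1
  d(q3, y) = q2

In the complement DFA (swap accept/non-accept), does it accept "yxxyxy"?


Trace: q0 -> q0 -> q0 -> q0 -> q0 -> q0 -> q0
Final: q0
Original accept: {q0}
Complement: q0 is in original accept

No, complement rejects (original accepts)


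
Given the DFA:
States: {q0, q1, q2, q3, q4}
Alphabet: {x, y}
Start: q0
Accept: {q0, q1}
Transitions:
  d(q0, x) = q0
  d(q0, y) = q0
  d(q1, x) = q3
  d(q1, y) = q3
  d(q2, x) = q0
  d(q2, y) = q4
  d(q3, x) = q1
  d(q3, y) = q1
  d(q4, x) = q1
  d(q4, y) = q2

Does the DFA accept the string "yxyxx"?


Trace: q0 -> q0 -> q0 -> q0 -> q0 -> q0
Final state: q0
Accept states: {q0, q1}

Yes, accepted (final state q0 is an accept state)


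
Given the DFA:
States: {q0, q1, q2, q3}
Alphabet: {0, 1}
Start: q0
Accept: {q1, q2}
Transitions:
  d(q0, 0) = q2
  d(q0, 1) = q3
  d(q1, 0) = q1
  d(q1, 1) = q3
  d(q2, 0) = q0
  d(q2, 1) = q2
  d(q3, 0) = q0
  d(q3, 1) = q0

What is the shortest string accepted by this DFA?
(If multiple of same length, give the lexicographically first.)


BFS by string length (lex-first path to each state shown):
  len 0: q0<-""
  len 1: q2<-"0", q3<-"1"
Found accept state at length 1.

"0"


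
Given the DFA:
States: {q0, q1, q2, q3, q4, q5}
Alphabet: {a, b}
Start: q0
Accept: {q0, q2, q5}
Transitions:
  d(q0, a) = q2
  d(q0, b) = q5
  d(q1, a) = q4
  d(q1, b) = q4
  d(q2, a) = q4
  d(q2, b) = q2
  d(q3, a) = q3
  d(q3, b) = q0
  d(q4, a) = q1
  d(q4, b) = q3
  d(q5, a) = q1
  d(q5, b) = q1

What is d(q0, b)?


Looking up transition d(q0, b)

q5


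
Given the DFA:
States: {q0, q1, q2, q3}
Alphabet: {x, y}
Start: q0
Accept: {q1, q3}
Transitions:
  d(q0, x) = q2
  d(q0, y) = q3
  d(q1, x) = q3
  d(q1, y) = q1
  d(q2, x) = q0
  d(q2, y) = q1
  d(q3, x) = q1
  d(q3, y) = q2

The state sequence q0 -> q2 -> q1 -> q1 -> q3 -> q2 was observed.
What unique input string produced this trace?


Trace back each transition to find the symbol:
  q0 --[x]--> q2
  q2 --[y]--> q1
  q1 --[y]--> q1
  q1 --[x]--> q3
  q3 --[y]--> q2

"xyyxy"


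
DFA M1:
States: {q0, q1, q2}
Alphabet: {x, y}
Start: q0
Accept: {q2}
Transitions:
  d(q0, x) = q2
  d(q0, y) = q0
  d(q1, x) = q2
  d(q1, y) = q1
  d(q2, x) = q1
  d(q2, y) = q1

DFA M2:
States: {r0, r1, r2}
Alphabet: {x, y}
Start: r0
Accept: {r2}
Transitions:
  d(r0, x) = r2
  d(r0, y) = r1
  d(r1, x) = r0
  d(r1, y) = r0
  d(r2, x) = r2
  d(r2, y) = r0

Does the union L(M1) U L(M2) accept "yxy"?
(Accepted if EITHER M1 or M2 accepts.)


M1: final=q1 accepted=False
M2: final=r1 accepted=False

No, union rejects (neither accepts)


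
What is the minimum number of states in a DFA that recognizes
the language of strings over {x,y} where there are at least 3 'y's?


States: count = 0, 1, ..., 2, and a final '>= 3' state.
Total: 3 + 1 = 4. Accept = '>= 3' state.

4


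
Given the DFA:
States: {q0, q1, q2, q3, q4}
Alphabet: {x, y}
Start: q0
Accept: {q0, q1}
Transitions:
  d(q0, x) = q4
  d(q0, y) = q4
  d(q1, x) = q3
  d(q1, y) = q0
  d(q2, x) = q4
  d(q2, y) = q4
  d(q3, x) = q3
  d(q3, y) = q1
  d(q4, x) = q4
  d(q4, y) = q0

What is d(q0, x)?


Looking up transition d(q0, x)

q4


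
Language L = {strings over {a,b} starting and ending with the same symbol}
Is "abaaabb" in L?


first = 'a', last = 'b'

No, "abaaabb" is not in L


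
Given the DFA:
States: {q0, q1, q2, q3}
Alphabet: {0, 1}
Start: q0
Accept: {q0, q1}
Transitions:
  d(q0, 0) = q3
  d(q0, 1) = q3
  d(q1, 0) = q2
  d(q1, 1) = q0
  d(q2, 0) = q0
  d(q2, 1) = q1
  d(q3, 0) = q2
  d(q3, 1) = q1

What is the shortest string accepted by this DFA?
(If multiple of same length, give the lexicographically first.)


BFS by string length (lex-first path to each state shown):
  len 0: q0<-""
Found accept state at length 0.

"" (empty string)


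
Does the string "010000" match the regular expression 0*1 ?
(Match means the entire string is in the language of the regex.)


|string| = 6; first = '0'; last = '0'

No, "010000" does not match 0*1


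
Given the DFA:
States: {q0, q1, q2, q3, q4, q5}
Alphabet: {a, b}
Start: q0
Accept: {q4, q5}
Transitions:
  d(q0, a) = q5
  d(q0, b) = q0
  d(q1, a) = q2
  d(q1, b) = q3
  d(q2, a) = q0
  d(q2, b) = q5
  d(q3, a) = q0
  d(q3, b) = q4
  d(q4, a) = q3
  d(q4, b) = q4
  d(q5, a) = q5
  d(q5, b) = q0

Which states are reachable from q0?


BFS from q0:
  layer 0: {q0}
  layer 1: {q5}

{q0, q5}


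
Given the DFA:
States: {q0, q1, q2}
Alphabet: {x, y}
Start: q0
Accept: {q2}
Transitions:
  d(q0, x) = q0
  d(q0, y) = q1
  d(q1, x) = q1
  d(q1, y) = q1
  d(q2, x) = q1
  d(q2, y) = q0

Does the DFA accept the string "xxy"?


Trace: q0 -> q0 -> q0 -> q1
Final state: q1
Accept states: {q2}

No, rejected (final state q1 is not an accept state)


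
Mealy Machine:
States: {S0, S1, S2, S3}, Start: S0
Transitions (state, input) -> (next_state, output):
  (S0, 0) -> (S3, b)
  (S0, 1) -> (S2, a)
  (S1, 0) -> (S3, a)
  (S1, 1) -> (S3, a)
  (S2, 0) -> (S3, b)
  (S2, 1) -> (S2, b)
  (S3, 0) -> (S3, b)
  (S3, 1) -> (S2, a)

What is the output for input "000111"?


Step-by-step:
  (S0, 0) -> (S3, b)
  (S3, 0) -> (S3, b)
  (S3, 0) -> (S3, b)
  (S3, 1) -> (S2, a)
  (S2, 1) -> (S2, b)
  (S2, 1) -> (S2, b)

"bbbabb"


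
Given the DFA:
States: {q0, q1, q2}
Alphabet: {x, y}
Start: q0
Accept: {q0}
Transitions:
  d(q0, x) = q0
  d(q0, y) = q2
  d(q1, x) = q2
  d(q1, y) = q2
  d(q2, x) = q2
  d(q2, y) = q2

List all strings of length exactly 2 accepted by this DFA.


All strings of length 2: 4 total
Accepted: 1

"xx"


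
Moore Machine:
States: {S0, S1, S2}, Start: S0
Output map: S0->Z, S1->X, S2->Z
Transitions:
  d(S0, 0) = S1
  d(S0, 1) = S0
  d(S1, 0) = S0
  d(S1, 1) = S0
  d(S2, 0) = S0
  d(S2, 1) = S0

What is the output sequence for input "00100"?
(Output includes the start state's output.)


Start: S0 (output Z)
  --0--> S1 (output X)
  --0--> S0 (output Z)
  --1--> S0 (output Z)
  --0--> S1 (output X)
  --0--> S0 (output Z)

"ZXZZXZ"


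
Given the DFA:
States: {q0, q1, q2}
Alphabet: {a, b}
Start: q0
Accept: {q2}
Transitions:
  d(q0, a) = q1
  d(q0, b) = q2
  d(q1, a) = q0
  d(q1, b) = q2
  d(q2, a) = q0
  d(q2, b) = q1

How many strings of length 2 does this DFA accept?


Enumerating all length-2 strings:
  "aa" -> q0 [reject]
  "ab" -> q2 [accept]
  "ba" -> q0 [reject]
  "bb" -> q1 [reject]

1 out of 4


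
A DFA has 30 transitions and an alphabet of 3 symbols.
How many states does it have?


Each state has exactly one transition per symbol.
states = transitions / |alphabet| = 30 / 3 = 10

10


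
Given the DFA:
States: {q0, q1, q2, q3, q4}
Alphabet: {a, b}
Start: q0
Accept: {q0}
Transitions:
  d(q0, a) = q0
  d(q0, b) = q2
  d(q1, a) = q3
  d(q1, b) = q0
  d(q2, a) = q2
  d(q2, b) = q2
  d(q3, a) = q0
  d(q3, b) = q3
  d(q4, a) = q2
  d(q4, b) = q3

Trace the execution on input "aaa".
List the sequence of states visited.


Input: aaa
d(q0, a) = q0
d(q0, a) = q0
d(q0, a) = q0


q0 -> q0 -> q0 -> q0


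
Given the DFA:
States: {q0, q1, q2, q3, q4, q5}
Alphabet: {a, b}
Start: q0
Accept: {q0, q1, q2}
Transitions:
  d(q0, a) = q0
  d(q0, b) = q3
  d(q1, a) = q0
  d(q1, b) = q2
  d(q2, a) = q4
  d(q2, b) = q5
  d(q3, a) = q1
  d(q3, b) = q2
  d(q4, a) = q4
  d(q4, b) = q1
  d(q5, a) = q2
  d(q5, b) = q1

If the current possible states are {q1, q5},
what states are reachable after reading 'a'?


Apply transition on 'a' from each current state:
  d(q1, a) = q0
  d(q5, a) = q2

{q0, q2}


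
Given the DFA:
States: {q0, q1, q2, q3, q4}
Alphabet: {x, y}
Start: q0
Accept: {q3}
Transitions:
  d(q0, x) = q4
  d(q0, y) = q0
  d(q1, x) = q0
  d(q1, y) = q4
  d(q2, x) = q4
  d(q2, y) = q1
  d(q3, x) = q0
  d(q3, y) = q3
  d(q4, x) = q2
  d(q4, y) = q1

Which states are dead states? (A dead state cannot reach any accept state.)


Forward reachability from each state:
  q0 -> reaches {q0, q1, q2, q4}, no accept state (dead)
  q1 -> reaches {q0, q1, q2, q4}, no accept state (dead)
  q2 -> reaches {q0, q1, q2, q4}, no accept state (dead)
  q3 -> reaches accept state q3 (live)
  q4 -> reaches {q0, q1, q2, q4}, no accept state (dead)

{q0, q1, q2, q4}


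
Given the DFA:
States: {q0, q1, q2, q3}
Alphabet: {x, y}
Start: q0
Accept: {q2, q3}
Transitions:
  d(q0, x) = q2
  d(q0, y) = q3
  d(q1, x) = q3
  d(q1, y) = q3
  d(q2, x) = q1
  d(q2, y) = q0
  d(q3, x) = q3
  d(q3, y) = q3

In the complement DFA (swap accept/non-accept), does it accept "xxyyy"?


Trace: q0 -> q2 -> q1 -> q3 -> q3 -> q3
Final: q3
Original accept: {q2, q3}
Complement: q3 is in original accept

No, complement rejects (original accepts)


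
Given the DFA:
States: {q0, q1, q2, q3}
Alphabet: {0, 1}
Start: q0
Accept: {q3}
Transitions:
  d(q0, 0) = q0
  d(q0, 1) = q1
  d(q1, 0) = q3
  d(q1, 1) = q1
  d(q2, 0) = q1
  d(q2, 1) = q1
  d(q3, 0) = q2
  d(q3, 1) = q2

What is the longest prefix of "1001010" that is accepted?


Run the DFA, marking each prefix where the state is accepting:
  "" -> q0 [reject]
  "1" -> q1 [reject]
  "10" -> q3 [accept]
  "100" -> q2 [reject]
  "1001" -> q1 [reject]
  "10010" -> q3 [accept]
  "100101" -> q2 [reject]
  "1001010" -> q1 [reject]

"10010"


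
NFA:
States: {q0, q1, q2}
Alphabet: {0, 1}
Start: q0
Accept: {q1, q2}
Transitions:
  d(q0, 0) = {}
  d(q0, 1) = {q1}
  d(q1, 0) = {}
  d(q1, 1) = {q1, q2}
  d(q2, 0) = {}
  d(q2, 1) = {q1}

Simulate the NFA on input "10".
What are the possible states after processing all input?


Start: {q0}
  --1--> {q1}
  --0--> {}

{} (empty set, no valid transitions)


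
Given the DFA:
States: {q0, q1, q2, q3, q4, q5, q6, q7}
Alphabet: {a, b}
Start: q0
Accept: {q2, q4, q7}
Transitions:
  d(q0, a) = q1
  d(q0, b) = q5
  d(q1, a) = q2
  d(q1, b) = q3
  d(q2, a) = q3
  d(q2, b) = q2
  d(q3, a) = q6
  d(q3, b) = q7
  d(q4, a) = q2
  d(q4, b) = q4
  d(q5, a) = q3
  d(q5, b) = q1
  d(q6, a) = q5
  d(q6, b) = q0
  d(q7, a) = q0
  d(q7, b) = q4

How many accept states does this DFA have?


Accept states listed: {q2, q4, q7}
Counting: q2(1) q4(2) q7(3)

3


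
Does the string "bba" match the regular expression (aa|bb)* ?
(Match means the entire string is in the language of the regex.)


|string| = 3; first = 'b'; last = 'a'

No, "bba" does not match (aa|bb)*


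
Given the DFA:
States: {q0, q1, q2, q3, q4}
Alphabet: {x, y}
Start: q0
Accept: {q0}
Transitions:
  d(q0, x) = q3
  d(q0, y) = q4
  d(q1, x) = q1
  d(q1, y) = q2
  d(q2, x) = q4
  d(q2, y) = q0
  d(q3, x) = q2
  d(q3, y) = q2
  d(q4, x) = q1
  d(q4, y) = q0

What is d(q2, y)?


Looking up transition d(q2, y)

q0


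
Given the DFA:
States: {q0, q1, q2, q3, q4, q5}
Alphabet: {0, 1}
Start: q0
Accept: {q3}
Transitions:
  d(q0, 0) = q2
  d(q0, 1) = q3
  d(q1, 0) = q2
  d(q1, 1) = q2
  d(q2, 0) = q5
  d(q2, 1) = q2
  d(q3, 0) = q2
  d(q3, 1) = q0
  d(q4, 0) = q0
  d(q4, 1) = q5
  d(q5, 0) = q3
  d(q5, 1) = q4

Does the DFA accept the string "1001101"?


Trace: q0 -> q3 -> q2 -> q5 -> q4 -> q5 -> q3 -> q0
Final state: q0
Accept states: {q3}

No, rejected (final state q0 is not an accept state)


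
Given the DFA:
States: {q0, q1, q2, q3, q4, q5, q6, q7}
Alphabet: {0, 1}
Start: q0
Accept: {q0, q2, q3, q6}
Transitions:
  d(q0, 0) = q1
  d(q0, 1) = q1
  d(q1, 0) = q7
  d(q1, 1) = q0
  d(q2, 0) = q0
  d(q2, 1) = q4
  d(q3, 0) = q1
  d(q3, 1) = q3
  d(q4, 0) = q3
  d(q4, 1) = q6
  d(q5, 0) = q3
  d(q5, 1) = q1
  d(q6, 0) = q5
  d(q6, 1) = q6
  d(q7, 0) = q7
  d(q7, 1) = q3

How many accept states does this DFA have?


Accept states listed: {q0, q2, q3, q6}
Counting: q0(1) q2(2) q3(3) q6(4)

4


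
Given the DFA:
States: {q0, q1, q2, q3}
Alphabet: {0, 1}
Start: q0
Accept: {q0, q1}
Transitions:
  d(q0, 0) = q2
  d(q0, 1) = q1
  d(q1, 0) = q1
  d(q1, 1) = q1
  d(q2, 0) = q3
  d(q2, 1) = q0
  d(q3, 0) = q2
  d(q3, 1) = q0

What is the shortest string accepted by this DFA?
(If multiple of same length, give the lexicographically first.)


BFS by string length (lex-first path to each state shown):
  len 0: q0<-""
Found accept state at length 0.

"" (empty string)


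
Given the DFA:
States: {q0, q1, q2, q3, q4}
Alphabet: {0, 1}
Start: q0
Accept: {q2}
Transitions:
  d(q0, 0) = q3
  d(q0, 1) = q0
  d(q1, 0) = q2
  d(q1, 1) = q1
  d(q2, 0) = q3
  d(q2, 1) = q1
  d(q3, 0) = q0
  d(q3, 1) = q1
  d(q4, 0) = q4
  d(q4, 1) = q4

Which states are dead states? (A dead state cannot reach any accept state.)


Forward reachability from each state:
  q0 -> reaches accept state q2 (live)
  q1 -> reaches accept state q2 (live)
  q2 -> reaches accept state q2 (live)
  q3 -> reaches accept state q2 (live)
  q4 -> reaches {q4}, no accept state (dead)

{q4}


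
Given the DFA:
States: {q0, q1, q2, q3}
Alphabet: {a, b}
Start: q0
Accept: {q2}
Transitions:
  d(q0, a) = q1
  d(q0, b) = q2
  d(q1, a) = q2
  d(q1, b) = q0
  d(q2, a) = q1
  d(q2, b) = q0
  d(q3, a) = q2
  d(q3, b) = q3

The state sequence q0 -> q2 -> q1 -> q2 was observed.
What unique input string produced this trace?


Trace back each transition to find the symbol:
  q0 --[b]--> q2
  q2 --[a]--> q1
  q1 --[a]--> q2

"baa"


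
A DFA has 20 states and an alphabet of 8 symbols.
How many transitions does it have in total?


Each state has exactly one transition per symbol.
20 * 8 = 160

160


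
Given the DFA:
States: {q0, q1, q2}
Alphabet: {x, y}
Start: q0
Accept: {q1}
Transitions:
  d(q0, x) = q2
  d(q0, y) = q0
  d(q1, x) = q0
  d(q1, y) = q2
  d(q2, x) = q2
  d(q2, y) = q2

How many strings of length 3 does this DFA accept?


Enumerating all length-3 strings:
  "xxx" -> q2 [reject]
  "xxy" -> q2 [reject]
  "xyx" -> q2 [reject]
  "xyy" -> q2 [reject]
  "yxx" -> q2 [reject]
  "yxy" -> q2 [reject]
  "yyx" -> q2 [reject]
  "yyy" -> q0 [reject]

0 out of 8


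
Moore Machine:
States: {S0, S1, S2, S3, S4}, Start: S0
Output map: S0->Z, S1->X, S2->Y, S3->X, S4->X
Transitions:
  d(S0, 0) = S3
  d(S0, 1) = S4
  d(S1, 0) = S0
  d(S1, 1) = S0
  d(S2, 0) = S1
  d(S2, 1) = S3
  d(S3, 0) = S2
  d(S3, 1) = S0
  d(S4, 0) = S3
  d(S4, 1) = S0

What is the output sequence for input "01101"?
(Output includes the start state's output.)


Start: S0 (output Z)
  --0--> S3 (output X)
  --1--> S0 (output Z)
  --1--> S4 (output X)
  --0--> S3 (output X)
  --1--> S0 (output Z)

"ZXZXXZ"


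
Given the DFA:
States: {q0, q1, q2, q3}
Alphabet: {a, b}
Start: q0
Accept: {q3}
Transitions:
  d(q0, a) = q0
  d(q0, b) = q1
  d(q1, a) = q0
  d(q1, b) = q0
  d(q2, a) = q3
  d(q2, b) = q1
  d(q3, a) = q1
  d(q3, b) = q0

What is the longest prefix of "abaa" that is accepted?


Run the DFA, marking each prefix where the state is accepting:
  "" -> q0 [reject]
  "a" -> q0 [reject]
  "ab" -> q1 [reject]
  "aba" -> q0 [reject]
  "abaa" -> q0 [reject]

No prefix is accepted


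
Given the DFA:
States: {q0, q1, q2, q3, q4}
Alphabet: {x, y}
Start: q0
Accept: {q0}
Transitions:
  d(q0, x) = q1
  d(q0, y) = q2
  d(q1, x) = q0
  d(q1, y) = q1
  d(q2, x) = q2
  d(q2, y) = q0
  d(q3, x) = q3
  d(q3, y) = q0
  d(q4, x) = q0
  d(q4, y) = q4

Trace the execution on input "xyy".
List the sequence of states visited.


Input: xyy
d(q0, x) = q1
d(q1, y) = q1
d(q1, y) = q1


q0 -> q1 -> q1 -> q1


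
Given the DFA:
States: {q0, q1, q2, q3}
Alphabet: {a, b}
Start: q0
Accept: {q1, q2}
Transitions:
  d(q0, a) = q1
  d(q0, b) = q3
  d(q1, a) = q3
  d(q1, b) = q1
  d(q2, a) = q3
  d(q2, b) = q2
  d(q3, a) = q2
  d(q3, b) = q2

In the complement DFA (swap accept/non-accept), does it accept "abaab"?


Trace: q0 -> q1 -> q1 -> q3 -> q2 -> q2
Final: q2
Original accept: {q1, q2}
Complement: q2 is in original accept

No, complement rejects (original accepts)


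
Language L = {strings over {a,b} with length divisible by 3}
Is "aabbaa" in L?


length = 6; 6 mod 3 = 0

Yes, "aabbaa" is in L


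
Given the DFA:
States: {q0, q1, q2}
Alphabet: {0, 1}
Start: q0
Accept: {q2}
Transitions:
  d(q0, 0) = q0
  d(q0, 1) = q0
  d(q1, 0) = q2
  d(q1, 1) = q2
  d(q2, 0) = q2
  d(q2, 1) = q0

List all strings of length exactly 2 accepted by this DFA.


All strings of length 2: 4 total
Accepted: 0

None


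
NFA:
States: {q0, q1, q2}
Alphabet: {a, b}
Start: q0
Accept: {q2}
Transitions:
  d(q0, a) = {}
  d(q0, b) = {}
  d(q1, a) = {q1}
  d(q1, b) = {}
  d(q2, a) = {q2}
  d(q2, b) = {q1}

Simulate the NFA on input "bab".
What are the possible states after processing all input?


Start: {q0}
  --b--> {}
  --a--> {}
  --b--> {}

{} (empty set, no valid transitions)


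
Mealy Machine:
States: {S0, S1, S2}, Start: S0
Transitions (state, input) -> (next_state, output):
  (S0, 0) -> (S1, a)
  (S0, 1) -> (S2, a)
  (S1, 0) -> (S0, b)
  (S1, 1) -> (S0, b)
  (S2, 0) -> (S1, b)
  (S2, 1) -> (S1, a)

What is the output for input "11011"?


Step-by-step:
  (S0, 1) -> (S2, a)
  (S2, 1) -> (S1, a)
  (S1, 0) -> (S0, b)
  (S0, 1) -> (S2, a)
  (S2, 1) -> (S1, a)

"aabaa"


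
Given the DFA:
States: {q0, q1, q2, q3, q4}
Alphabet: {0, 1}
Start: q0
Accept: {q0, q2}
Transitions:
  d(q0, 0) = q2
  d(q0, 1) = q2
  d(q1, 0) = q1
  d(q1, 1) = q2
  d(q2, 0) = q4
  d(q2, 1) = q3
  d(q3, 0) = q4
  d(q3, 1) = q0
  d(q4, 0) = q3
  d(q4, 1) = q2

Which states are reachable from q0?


BFS from q0:
  layer 0: {q0}
  layer 1: {q2}
  layer 2: {q3, q4}

{q0, q2, q3, q4}


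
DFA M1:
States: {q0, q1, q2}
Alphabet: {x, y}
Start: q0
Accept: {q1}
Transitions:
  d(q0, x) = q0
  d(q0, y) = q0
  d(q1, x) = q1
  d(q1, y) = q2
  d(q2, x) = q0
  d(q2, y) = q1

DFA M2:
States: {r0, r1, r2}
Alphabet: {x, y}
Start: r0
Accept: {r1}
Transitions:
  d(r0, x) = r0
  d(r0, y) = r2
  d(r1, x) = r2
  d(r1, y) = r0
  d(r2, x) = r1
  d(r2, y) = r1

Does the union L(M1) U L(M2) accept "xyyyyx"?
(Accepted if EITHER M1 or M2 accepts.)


M1: final=q0 accepted=False
M2: final=r1 accepted=True

Yes, union accepts


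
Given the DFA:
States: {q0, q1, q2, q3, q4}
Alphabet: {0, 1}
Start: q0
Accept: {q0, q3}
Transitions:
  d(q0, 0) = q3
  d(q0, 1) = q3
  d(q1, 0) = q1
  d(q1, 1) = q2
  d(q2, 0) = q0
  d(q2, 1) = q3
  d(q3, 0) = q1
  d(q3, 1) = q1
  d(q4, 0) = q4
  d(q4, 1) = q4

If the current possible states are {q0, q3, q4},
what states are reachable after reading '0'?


Apply transition on '0' from each current state:
  d(q0, 0) = q3
  d(q3, 0) = q1
  d(q4, 0) = q4

{q1, q3, q4}


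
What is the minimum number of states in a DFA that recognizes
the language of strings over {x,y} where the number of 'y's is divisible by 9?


States track (count of 'y') mod 9.
Need 9 states: one per remainder 0..8; accept = remainder 0.

9


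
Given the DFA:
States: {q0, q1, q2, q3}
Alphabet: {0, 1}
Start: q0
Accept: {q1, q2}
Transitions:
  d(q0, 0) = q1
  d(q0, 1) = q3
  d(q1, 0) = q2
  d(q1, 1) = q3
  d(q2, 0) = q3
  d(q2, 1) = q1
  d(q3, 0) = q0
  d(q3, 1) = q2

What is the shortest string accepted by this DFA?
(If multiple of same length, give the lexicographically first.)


BFS by string length (lex-first path to each state shown):
  len 0: q0<-""
  len 1: q1<-"0", q3<-"1"
Found accept state at length 1.

"0"


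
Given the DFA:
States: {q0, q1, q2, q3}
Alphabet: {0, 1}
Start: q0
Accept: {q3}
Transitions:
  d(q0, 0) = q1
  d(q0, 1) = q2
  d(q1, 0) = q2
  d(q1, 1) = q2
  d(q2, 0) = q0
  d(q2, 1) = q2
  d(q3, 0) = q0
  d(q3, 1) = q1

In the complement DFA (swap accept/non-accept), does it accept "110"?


Trace: q0 -> q2 -> q2 -> q0
Final: q0
Original accept: {q3}
Complement: q0 is not in original accept

Yes, complement accepts (original rejects)


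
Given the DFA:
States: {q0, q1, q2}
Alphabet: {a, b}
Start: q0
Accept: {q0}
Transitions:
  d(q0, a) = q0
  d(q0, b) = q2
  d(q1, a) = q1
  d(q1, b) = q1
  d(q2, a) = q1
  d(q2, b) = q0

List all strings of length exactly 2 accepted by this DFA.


All strings of length 2: 4 total
Accepted: 2

"aa", "bb"


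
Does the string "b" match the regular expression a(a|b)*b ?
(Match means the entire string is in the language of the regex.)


|string| = 1; first = 'b'; last = 'b'

No, "b" does not match a(a|b)*b


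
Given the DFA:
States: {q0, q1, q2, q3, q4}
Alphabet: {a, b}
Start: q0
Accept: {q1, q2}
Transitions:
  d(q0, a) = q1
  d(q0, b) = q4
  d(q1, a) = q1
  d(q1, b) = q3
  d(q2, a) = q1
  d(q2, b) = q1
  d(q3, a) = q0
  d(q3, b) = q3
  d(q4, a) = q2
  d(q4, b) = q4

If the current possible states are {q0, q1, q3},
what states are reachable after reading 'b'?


Apply transition on 'b' from each current state:
  d(q0, b) = q4
  d(q1, b) = q3
  d(q3, b) = q3

{q3, q4}


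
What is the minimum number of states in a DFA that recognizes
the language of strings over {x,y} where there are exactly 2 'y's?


States: count = 0, 1, ..., 2 (that's 3 states), plus a dead state for count > 2.
Total: 3 + 1 = 4. Accept = count-2 state.

4


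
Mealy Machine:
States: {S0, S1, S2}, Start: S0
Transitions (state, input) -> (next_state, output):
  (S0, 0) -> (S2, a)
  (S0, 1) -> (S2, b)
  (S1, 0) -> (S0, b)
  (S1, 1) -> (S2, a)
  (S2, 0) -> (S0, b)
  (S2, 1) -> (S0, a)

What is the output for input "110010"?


Step-by-step:
  (S0, 1) -> (S2, b)
  (S2, 1) -> (S0, a)
  (S0, 0) -> (S2, a)
  (S2, 0) -> (S0, b)
  (S0, 1) -> (S2, b)
  (S2, 0) -> (S0, b)

"baabbb"


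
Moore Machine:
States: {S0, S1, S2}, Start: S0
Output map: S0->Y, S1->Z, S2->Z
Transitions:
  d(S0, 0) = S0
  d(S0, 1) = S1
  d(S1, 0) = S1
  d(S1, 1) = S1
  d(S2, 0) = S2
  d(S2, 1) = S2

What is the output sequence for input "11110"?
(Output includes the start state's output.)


Start: S0 (output Y)
  --1--> S1 (output Z)
  --1--> S1 (output Z)
  --1--> S1 (output Z)
  --1--> S1 (output Z)
  --0--> S1 (output Z)

"YZZZZZ"


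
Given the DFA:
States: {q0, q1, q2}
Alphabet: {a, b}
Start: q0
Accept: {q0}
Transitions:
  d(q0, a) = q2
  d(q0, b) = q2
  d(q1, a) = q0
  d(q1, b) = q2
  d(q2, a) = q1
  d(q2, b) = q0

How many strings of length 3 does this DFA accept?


Enumerating all length-3 strings:
  "aaa" -> q0 [accept]
  "aab" -> q2 [reject]
  "aba" -> q2 [reject]
  "abb" -> q2 [reject]
  "baa" -> q0 [accept]
  "bab" -> q2 [reject]
  "bba" -> q2 [reject]
  "bbb" -> q2 [reject]

2 out of 8


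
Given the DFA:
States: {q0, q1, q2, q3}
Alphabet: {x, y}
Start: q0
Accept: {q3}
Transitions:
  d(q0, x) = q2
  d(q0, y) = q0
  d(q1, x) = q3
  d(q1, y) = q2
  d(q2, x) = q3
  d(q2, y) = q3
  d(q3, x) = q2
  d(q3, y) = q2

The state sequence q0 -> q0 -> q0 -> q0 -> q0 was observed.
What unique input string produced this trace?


Trace back each transition to find the symbol:
  q0 --[y]--> q0
  q0 --[y]--> q0
  q0 --[y]--> q0
  q0 --[y]--> q0

"yyyy"


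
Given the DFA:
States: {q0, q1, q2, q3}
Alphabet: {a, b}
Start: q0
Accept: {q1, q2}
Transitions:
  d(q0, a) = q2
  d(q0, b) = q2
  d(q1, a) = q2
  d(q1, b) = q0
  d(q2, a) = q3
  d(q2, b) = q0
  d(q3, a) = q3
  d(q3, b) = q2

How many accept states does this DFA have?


Accept states listed: {q1, q2}
Counting: q1(1) q2(2)

2


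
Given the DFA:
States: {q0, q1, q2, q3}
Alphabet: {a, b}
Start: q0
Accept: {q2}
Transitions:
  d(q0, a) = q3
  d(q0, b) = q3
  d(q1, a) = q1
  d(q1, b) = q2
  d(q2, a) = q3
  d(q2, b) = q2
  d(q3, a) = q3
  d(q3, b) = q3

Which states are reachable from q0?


BFS from q0:
  layer 0: {q0}
  layer 1: {q3}

{q0, q3}


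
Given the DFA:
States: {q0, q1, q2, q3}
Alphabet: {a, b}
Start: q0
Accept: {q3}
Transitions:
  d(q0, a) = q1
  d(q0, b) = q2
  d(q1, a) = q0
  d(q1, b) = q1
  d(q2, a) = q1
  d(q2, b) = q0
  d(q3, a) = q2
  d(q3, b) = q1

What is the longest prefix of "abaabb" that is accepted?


Run the DFA, marking each prefix where the state is accepting:
  "" -> q0 [reject]
  "a" -> q1 [reject]
  "ab" -> q1 [reject]
  "aba" -> q0 [reject]
  "abaa" -> q1 [reject]
  "abaab" -> q1 [reject]
  "abaabb" -> q1 [reject]

No prefix is accepted


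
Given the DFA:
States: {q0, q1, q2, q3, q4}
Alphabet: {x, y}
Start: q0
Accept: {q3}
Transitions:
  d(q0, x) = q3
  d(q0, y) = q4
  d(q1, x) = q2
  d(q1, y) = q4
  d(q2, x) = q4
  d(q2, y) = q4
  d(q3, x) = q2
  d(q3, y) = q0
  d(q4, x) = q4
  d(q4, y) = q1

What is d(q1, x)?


Looking up transition d(q1, x)

q2


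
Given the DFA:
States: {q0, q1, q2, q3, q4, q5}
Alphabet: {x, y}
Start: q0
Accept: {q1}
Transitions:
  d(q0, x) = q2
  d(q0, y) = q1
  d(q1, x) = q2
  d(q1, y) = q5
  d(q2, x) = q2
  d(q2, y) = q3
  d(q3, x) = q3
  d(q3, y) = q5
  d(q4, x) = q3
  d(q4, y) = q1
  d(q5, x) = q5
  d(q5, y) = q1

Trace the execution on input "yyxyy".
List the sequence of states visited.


Input: yyxyy
d(q0, y) = q1
d(q1, y) = q5
d(q5, x) = q5
d(q5, y) = q1
d(q1, y) = q5


q0 -> q1 -> q5 -> q5 -> q1 -> q5


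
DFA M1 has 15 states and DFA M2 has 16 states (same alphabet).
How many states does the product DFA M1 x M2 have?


Product construction pairs every M1 state with every M2 state.
15 * 16 = 240

240


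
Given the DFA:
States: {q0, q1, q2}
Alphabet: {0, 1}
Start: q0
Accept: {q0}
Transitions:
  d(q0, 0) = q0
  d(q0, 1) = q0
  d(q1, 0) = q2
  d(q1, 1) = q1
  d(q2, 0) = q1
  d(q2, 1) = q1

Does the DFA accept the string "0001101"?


Trace: q0 -> q0 -> q0 -> q0 -> q0 -> q0 -> q0 -> q0
Final state: q0
Accept states: {q0}

Yes, accepted (final state q0 is an accept state)


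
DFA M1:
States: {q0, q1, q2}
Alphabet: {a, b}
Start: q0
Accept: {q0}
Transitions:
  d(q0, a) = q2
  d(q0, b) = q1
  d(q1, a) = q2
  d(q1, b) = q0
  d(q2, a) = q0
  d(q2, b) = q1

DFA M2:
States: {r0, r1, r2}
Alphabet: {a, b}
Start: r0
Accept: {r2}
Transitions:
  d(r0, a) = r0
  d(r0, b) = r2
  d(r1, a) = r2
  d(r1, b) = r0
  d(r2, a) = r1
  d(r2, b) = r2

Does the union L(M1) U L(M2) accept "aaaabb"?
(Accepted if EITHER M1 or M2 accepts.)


M1: final=q0 accepted=True
M2: final=r2 accepted=True

Yes, union accepts


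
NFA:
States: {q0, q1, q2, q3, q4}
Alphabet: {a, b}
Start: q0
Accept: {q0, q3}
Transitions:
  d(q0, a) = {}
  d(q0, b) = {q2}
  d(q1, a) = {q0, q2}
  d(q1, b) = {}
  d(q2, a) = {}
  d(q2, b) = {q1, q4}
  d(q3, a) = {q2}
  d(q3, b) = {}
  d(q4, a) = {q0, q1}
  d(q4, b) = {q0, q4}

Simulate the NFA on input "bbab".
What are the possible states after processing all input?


Start: {q0}
  --b--> {q2}
  --b--> {q1, q4}
  --a--> {q0, q1, q2}
  --b--> {q1, q2, q4}

{q1, q2, q4}


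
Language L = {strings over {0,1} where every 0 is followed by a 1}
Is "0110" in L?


'00' present: False; ends with '0': True

No, "0110" is not in L


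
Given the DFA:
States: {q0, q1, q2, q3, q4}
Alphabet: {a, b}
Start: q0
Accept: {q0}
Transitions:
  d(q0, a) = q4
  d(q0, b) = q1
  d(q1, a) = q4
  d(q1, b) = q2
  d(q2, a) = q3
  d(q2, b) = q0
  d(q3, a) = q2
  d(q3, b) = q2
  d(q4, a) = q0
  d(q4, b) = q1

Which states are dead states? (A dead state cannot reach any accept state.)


Forward reachability from each state:
  q0 -> reaches accept state q0 (live)
  q1 -> reaches accept state q0 (live)
  q2 -> reaches accept state q0 (live)
  q3 -> reaches accept state q0 (live)
  q4 -> reaches accept state q0 (live)

None (all states can reach an accept state)


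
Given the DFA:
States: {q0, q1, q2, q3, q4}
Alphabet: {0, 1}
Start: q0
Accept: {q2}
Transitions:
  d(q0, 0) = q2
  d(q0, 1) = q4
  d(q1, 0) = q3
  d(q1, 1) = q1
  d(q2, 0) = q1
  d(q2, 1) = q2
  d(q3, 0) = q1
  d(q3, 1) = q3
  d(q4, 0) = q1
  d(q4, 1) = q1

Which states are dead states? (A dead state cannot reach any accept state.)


Forward reachability from each state:
  q0 -> reaches accept state q2 (live)
  q1 -> reaches {q1, q3}, no accept state (dead)
  q2 -> reaches accept state q2 (live)
  q3 -> reaches {q1, q3}, no accept state (dead)
  q4 -> reaches {q1, q3, q4}, no accept state (dead)

{q1, q3, q4}


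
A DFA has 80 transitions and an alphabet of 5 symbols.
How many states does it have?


Each state has exactly one transition per symbol.
states = transitions / |alphabet| = 80 / 5 = 16

16


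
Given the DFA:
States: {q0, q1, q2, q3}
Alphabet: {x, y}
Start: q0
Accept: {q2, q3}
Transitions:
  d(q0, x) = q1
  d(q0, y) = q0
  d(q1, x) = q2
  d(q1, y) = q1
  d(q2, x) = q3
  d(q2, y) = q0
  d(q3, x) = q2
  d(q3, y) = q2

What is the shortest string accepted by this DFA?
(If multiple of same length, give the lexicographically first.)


BFS by string length (lex-first path to each state shown):
  len 0: q0<-""
  len 1: q0<-"y", q1<-"x"
  len 2: q0<-"yy", q1<-"xy", q2<-"xx"
Found accept state at length 2.

"xx"


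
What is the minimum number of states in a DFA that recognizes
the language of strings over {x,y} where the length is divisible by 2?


States track (length) mod 2.
Need 2 states: one per remainder 0..1; accept = remainder 0.

2


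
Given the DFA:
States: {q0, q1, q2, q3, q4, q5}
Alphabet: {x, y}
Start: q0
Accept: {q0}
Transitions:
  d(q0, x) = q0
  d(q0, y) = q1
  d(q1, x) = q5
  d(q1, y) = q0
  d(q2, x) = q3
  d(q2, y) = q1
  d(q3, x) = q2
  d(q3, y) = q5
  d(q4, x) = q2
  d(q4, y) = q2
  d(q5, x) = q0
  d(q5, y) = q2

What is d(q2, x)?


Looking up transition d(q2, x)

q3


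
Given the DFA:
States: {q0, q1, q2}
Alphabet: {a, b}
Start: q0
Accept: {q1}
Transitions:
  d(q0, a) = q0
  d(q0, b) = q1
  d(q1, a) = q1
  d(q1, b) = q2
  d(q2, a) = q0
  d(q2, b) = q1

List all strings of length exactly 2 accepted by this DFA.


All strings of length 2: 4 total
Accepted: 2

"ab", "ba"


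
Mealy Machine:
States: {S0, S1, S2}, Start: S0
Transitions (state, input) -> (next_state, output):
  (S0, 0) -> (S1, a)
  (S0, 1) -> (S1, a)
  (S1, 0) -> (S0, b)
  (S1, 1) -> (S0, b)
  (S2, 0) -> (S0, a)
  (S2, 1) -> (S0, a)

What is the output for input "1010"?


Step-by-step:
  (S0, 1) -> (S1, a)
  (S1, 0) -> (S0, b)
  (S0, 1) -> (S1, a)
  (S1, 0) -> (S0, b)

"abab"


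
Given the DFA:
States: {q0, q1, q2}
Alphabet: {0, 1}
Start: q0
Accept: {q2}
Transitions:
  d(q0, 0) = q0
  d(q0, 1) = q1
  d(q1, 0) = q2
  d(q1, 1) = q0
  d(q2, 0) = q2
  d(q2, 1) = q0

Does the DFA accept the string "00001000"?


Trace: q0 -> q0 -> q0 -> q0 -> q0 -> q1 -> q2 -> q2 -> q2
Final state: q2
Accept states: {q2}

Yes, accepted (final state q2 is an accept state)


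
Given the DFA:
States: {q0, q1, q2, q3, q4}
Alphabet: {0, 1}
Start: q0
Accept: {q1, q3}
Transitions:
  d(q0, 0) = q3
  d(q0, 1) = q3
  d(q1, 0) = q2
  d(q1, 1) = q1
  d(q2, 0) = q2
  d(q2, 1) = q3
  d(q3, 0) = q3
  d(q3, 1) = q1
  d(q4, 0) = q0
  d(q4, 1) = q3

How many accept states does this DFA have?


Accept states listed: {q1, q3}
Counting: q1(1) q3(2)

2


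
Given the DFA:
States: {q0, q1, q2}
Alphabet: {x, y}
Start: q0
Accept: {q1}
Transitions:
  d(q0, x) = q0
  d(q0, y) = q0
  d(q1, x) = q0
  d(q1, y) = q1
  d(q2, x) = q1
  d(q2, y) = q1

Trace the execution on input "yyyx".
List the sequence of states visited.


Input: yyyx
d(q0, y) = q0
d(q0, y) = q0
d(q0, y) = q0
d(q0, x) = q0


q0 -> q0 -> q0 -> q0 -> q0


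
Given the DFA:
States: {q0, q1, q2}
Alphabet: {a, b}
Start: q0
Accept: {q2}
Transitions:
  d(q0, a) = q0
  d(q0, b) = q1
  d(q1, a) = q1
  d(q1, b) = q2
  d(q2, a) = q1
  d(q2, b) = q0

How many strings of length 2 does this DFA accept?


Enumerating all length-2 strings:
  "aa" -> q0 [reject]
  "ab" -> q1 [reject]
  "ba" -> q1 [reject]
  "bb" -> q2 [accept]

1 out of 4


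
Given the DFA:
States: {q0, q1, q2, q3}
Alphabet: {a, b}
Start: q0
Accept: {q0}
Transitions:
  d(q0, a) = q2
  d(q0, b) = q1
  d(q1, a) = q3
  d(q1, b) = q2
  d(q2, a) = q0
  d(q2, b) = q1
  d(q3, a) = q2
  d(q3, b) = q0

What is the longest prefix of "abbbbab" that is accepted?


Run the DFA, marking each prefix where the state is accepting:
  "" -> q0 [accept]
  "a" -> q2 [reject]
  "ab" -> q1 [reject]
  "abb" -> q2 [reject]
  "abbb" -> q1 [reject]
  "abbbb" -> q2 [reject]
  "abbbba" -> q0 [accept]
  "abbbbab" -> q1 [reject]

"abbbba"


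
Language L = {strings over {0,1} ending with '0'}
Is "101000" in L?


last symbol = '0'

Yes, "101000" is in L


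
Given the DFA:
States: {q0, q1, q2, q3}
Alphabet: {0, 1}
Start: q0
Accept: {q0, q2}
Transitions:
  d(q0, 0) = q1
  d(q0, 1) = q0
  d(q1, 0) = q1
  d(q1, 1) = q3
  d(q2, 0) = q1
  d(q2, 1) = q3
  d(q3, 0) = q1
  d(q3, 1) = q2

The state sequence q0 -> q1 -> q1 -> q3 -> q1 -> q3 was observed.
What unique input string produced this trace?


Trace back each transition to find the symbol:
  q0 --[0]--> q1
  q1 --[0]--> q1
  q1 --[1]--> q3
  q3 --[0]--> q1
  q1 --[1]--> q3

"00101"


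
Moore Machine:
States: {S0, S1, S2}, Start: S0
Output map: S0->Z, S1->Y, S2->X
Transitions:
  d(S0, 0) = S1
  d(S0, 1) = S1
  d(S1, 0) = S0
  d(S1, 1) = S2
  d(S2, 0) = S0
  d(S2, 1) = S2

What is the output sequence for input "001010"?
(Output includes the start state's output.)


Start: S0 (output Z)
  --0--> S1 (output Y)
  --0--> S0 (output Z)
  --1--> S1 (output Y)
  --0--> S0 (output Z)
  --1--> S1 (output Y)
  --0--> S0 (output Z)

"ZYZYZYZ"


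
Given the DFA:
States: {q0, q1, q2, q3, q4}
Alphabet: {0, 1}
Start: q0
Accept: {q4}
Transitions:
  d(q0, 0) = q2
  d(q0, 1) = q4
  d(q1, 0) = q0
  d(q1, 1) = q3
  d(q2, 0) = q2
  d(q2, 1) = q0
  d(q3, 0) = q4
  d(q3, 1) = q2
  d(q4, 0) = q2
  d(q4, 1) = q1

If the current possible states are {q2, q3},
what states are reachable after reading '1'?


Apply transition on '1' from each current state:
  d(q2, 1) = q0
  d(q3, 1) = q2

{q0, q2}


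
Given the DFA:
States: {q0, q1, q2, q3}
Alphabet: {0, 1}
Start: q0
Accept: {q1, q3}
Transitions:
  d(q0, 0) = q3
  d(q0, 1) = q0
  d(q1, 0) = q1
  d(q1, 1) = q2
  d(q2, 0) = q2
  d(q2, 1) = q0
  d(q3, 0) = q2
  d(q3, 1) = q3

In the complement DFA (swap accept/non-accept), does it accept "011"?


Trace: q0 -> q3 -> q3 -> q3
Final: q3
Original accept: {q1, q3}
Complement: q3 is in original accept

No, complement rejects (original accepts)


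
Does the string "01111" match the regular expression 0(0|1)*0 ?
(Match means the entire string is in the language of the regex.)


|string| = 5; first = '0'; last = '1'

No, "01111" does not match 0(0|1)*0


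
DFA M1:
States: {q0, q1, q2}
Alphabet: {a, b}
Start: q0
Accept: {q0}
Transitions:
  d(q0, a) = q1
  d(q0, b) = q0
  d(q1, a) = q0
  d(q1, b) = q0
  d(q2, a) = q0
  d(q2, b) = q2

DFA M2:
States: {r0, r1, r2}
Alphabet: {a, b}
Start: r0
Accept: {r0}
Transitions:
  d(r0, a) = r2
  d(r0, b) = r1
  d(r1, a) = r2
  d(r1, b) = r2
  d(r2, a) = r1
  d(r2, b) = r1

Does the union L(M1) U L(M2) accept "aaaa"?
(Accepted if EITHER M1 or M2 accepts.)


M1: final=q0 accepted=True
M2: final=r1 accepted=False

Yes, union accepts


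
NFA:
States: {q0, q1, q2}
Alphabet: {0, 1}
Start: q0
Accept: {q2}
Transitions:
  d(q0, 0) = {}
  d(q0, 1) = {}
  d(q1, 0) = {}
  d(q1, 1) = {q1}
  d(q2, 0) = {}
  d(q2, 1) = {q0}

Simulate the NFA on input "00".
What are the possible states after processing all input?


Start: {q0}
  --0--> {}
  --0--> {}

{} (empty set, no valid transitions)


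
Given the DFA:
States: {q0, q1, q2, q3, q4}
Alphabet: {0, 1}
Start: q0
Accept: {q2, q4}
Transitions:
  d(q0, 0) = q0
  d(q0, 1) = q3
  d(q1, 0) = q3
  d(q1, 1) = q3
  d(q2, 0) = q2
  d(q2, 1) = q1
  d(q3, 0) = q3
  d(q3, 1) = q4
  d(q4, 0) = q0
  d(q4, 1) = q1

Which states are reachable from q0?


BFS from q0:
  layer 0: {q0}
  layer 1: {q3}
  layer 2: {q4}
  layer 3: {q1}

{q0, q1, q3, q4}


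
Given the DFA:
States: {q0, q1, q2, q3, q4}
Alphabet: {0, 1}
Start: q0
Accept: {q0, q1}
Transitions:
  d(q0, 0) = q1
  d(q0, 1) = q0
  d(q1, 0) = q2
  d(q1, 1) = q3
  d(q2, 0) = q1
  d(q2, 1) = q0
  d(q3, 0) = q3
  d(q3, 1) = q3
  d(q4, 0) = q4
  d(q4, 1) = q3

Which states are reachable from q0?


BFS from q0:
  layer 0: {q0}
  layer 1: {q1}
  layer 2: {q2, q3}

{q0, q1, q2, q3}


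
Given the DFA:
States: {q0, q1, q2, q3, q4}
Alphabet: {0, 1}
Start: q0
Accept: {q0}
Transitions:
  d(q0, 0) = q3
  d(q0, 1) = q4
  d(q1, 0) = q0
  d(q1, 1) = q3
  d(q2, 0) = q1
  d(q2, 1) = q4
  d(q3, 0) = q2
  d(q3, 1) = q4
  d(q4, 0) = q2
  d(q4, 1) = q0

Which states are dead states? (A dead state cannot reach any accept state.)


Forward reachability from each state:
  q0 -> reaches accept state q0 (live)
  q1 -> reaches accept state q0 (live)
  q2 -> reaches accept state q0 (live)
  q3 -> reaches accept state q0 (live)
  q4 -> reaches accept state q0 (live)

None (all states can reach an accept state)


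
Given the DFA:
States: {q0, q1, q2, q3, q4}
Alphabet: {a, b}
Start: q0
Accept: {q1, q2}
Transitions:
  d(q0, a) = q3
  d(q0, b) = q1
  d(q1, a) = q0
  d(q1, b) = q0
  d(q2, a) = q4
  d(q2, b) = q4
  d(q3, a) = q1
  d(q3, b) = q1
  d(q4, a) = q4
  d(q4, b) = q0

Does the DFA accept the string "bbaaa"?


Trace: q0 -> q1 -> q0 -> q3 -> q1 -> q0
Final state: q0
Accept states: {q1, q2}

No, rejected (final state q0 is not an accept state)


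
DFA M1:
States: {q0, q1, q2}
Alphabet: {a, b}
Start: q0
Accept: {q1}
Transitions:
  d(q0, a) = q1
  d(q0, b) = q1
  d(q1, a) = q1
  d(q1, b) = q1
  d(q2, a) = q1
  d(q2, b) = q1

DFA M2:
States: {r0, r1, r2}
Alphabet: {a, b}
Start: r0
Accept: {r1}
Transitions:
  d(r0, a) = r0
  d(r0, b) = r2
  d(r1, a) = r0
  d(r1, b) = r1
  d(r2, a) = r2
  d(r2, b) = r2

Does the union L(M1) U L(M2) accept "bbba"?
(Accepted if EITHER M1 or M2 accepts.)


M1: final=q1 accepted=True
M2: final=r2 accepted=False

Yes, union accepts


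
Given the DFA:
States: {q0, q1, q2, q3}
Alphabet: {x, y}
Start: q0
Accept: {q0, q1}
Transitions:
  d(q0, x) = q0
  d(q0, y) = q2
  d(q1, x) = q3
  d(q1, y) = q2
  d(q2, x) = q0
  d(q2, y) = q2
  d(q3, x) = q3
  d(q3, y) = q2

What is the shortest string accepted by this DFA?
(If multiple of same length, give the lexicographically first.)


BFS by string length (lex-first path to each state shown):
  len 0: q0<-""
Found accept state at length 0.

"" (empty string)


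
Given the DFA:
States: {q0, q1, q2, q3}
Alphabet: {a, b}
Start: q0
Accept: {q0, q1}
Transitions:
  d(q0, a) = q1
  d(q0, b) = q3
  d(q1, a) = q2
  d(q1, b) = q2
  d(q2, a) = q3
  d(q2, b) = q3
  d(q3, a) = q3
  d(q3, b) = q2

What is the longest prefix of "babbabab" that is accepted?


Run the DFA, marking each prefix where the state is accepting:
  "" -> q0 [accept]
  "b" -> q3 [reject]
  "ba" -> q3 [reject]
  "bab" -> q2 [reject]
  "babb" -> q3 [reject]
  "babba" -> q3 [reject]
  "babbab" -> q2 [reject]
  "babbaba" -> q3 [reject]
  "babbabab" -> q2 [reject]

""
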